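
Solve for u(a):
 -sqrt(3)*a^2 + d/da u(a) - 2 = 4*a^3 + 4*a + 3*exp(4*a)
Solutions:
 u(a) = C1 + a^4 + sqrt(3)*a^3/3 + 2*a^2 + 2*a + 3*exp(4*a)/4


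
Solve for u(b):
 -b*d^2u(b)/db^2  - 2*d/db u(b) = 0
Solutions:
 u(b) = C1 + C2/b


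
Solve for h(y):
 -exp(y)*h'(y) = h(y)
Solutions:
 h(y) = C1*exp(exp(-y))


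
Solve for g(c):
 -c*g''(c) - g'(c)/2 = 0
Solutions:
 g(c) = C1 + C2*sqrt(c)


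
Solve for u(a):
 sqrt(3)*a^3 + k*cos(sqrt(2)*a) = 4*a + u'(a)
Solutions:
 u(a) = C1 + sqrt(3)*a^4/4 - 2*a^2 + sqrt(2)*k*sin(sqrt(2)*a)/2


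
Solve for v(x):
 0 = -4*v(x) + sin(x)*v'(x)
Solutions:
 v(x) = C1*(cos(x)^2 - 2*cos(x) + 1)/(cos(x)^2 + 2*cos(x) + 1)


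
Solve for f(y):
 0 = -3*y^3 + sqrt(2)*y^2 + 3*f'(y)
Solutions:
 f(y) = C1 + y^4/4 - sqrt(2)*y^3/9


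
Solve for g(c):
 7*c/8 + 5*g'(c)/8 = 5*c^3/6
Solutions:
 g(c) = C1 + c^4/3 - 7*c^2/10


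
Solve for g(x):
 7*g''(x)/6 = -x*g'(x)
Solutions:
 g(x) = C1 + C2*erf(sqrt(21)*x/7)


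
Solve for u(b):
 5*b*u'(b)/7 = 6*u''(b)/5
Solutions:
 u(b) = C1 + C2*erfi(5*sqrt(21)*b/42)


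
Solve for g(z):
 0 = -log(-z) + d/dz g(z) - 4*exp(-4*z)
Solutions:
 g(z) = C1 + z*log(-z) - z - exp(-4*z)


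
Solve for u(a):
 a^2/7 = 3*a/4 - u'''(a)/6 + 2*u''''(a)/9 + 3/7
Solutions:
 u(a) = C1 + C2*a + C3*a^2 + C4*exp(3*a/4) - a^5/70 + 31*a^4/336 + 58*a^3/63


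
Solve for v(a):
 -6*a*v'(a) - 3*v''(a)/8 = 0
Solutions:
 v(a) = C1 + C2*erf(2*sqrt(2)*a)


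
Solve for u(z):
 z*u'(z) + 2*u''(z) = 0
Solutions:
 u(z) = C1 + C2*erf(z/2)


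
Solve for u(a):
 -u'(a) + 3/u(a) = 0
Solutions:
 u(a) = -sqrt(C1 + 6*a)
 u(a) = sqrt(C1 + 6*a)


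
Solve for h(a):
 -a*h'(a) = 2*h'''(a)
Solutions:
 h(a) = C1 + Integral(C2*airyai(-2^(2/3)*a/2) + C3*airybi(-2^(2/3)*a/2), a)


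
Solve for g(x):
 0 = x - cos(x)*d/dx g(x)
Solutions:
 g(x) = C1 + Integral(x/cos(x), x)


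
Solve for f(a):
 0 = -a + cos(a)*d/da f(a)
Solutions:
 f(a) = C1 + Integral(a/cos(a), a)


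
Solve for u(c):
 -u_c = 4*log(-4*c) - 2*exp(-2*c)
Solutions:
 u(c) = C1 - 4*c*log(-c) + 4*c*(1 - 2*log(2)) - exp(-2*c)


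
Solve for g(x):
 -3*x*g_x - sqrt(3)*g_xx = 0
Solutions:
 g(x) = C1 + C2*erf(sqrt(2)*3^(1/4)*x/2)


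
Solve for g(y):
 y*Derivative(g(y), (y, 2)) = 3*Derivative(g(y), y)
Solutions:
 g(y) = C1 + C2*y^4


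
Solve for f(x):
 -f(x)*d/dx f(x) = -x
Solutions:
 f(x) = -sqrt(C1 + x^2)
 f(x) = sqrt(C1 + x^2)


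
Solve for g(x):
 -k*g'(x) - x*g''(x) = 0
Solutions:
 g(x) = C1 + x^(1 - re(k))*(C2*sin(log(x)*Abs(im(k))) + C3*cos(log(x)*im(k)))


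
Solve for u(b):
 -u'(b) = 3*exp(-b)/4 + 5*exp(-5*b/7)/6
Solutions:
 u(b) = C1 + 3*exp(-b)/4 + 7*exp(-5*b/7)/6


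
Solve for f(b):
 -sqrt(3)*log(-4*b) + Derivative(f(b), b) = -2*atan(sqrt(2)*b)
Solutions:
 f(b) = C1 + sqrt(3)*b*(log(-b) - 1) - 2*b*atan(sqrt(2)*b) + 2*sqrt(3)*b*log(2) + sqrt(2)*log(2*b^2 + 1)/2


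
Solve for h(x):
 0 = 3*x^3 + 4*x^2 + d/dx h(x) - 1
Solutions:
 h(x) = C1 - 3*x^4/4 - 4*x^3/3 + x


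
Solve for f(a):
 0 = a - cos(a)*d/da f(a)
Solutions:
 f(a) = C1 + Integral(a/cos(a), a)


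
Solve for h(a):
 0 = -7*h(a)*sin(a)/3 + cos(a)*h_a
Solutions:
 h(a) = C1/cos(a)^(7/3)


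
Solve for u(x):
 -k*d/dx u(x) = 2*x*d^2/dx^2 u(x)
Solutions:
 u(x) = C1 + x^(1 - re(k)/2)*(C2*sin(log(x)*Abs(im(k))/2) + C3*cos(log(x)*im(k)/2))


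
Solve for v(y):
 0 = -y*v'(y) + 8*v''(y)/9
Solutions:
 v(y) = C1 + C2*erfi(3*y/4)


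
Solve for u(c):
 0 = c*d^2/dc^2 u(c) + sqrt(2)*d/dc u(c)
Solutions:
 u(c) = C1 + C2*c^(1 - sqrt(2))


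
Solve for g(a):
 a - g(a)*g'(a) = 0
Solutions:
 g(a) = -sqrt(C1 + a^2)
 g(a) = sqrt(C1 + a^2)


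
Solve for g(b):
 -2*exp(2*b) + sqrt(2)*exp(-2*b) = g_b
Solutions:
 g(b) = C1 - exp(2*b) - sqrt(2)*exp(-2*b)/2


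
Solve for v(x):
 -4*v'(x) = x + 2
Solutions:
 v(x) = C1 - x^2/8 - x/2


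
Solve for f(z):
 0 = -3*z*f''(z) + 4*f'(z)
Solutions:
 f(z) = C1 + C2*z^(7/3)


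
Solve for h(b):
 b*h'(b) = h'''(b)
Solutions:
 h(b) = C1 + Integral(C2*airyai(b) + C3*airybi(b), b)


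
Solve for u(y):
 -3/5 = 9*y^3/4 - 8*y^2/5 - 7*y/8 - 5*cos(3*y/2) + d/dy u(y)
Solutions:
 u(y) = C1 - 9*y^4/16 + 8*y^3/15 + 7*y^2/16 - 3*y/5 + 10*sin(3*y/2)/3


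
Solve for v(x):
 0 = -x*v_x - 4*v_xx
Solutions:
 v(x) = C1 + C2*erf(sqrt(2)*x/4)


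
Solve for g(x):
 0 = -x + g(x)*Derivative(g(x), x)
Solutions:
 g(x) = -sqrt(C1 + x^2)
 g(x) = sqrt(C1 + x^2)


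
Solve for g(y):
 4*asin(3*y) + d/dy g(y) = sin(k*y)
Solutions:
 g(y) = C1 - 4*y*asin(3*y) - 4*sqrt(1 - 9*y^2)/3 + Piecewise((-cos(k*y)/k, Ne(k, 0)), (0, True))


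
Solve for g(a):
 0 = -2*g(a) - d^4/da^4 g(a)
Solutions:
 g(a) = (C1*sin(2^(3/4)*a/2) + C2*cos(2^(3/4)*a/2))*exp(-2^(3/4)*a/2) + (C3*sin(2^(3/4)*a/2) + C4*cos(2^(3/4)*a/2))*exp(2^(3/4)*a/2)


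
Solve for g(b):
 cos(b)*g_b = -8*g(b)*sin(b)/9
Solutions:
 g(b) = C1*cos(b)^(8/9)


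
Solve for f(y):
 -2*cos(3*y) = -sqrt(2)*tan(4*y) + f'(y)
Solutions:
 f(y) = C1 - sqrt(2)*log(cos(4*y))/4 - 2*sin(3*y)/3


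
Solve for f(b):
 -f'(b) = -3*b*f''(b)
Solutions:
 f(b) = C1 + C2*b^(4/3)


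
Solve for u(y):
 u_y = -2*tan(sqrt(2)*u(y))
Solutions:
 u(y) = sqrt(2)*(pi - asin(C1*exp(-2*sqrt(2)*y)))/2
 u(y) = sqrt(2)*asin(C1*exp(-2*sqrt(2)*y))/2


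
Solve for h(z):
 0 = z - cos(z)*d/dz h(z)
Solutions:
 h(z) = C1 + Integral(z/cos(z), z)


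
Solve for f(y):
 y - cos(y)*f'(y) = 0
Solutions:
 f(y) = C1 + Integral(y/cos(y), y)


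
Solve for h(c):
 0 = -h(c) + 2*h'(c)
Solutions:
 h(c) = C1*exp(c/2)


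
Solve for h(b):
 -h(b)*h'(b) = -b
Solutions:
 h(b) = -sqrt(C1 + b^2)
 h(b) = sqrt(C1 + b^2)


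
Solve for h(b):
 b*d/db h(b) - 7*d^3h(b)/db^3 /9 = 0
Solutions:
 h(b) = C1 + Integral(C2*airyai(21^(2/3)*b/7) + C3*airybi(21^(2/3)*b/7), b)


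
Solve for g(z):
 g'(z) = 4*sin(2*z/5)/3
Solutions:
 g(z) = C1 - 10*cos(2*z/5)/3


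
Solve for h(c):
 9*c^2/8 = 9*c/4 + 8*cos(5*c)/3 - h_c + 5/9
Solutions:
 h(c) = C1 - 3*c^3/8 + 9*c^2/8 + 5*c/9 + 8*sin(5*c)/15


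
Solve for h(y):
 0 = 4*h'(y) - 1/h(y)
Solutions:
 h(y) = -sqrt(C1 + 2*y)/2
 h(y) = sqrt(C1 + 2*y)/2


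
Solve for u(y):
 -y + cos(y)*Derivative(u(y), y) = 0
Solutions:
 u(y) = C1 + Integral(y/cos(y), y)


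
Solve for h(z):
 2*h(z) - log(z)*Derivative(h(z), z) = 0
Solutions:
 h(z) = C1*exp(2*li(z))


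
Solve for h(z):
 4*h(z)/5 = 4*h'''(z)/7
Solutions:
 h(z) = C3*exp(5^(2/3)*7^(1/3)*z/5) + (C1*sin(sqrt(3)*5^(2/3)*7^(1/3)*z/10) + C2*cos(sqrt(3)*5^(2/3)*7^(1/3)*z/10))*exp(-5^(2/3)*7^(1/3)*z/10)


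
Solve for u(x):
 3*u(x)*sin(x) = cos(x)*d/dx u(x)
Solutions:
 u(x) = C1/cos(x)^3


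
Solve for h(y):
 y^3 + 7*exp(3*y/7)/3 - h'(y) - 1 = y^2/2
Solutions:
 h(y) = C1 + y^4/4 - y^3/6 - y + 49*exp(3*y/7)/9


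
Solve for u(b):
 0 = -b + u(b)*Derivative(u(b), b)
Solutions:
 u(b) = -sqrt(C1 + b^2)
 u(b) = sqrt(C1 + b^2)


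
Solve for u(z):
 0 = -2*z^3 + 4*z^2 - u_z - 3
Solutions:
 u(z) = C1 - z^4/2 + 4*z^3/3 - 3*z


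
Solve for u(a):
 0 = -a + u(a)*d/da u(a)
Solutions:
 u(a) = -sqrt(C1 + a^2)
 u(a) = sqrt(C1 + a^2)


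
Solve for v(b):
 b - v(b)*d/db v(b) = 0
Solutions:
 v(b) = -sqrt(C1 + b^2)
 v(b) = sqrt(C1 + b^2)


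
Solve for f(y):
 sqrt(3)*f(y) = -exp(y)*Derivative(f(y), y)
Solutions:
 f(y) = C1*exp(sqrt(3)*exp(-y))


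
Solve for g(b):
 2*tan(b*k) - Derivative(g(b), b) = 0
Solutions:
 g(b) = C1 + 2*Piecewise((-log(cos(b*k))/k, Ne(k, 0)), (0, True))


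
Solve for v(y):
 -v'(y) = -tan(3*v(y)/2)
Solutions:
 v(y) = -2*asin(C1*exp(3*y/2))/3 + 2*pi/3
 v(y) = 2*asin(C1*exp(3*y/2))/3


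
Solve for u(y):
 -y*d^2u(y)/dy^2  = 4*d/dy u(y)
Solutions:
 u(y) = C1 + C2/y^3


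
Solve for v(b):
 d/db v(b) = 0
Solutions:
 v(b) = C1


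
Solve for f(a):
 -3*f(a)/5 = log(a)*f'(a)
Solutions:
 f(a) = C1*exp(-3*li(a)/5)


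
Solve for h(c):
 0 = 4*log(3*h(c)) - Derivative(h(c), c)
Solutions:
 -Integral(1/(log(_y) + log(3)), (_y, h(c)))/4 = C1 - c


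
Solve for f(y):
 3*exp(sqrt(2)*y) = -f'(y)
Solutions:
 f(y) = C1 - 3*sqrt(2)*exp(sqrt(2)*y)/2


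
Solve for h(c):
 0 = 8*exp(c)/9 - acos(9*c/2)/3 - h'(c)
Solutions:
 h(c) = C1 - c*acos(9*c/2)/3 + sqrt(4 - 81*c^2)/27 + 8*exp(c)/9


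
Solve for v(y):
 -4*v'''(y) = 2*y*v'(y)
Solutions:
 v(y) = C1 + Integral(C2*airyai(-2^(2/3)*y/2) + C3*airybi(-2^(2/3)*y/2), y)


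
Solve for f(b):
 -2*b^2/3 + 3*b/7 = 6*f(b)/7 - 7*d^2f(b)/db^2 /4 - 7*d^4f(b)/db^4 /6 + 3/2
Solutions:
 f(b) = C1*exp(-sqrt(21)*b*sqrt(-7 + sqrt(113))/14) + C2*exp(sqrt(21)*b*sqrt(-7 + sqrt(113))/14) + C3*sin(sqrt(21)*b*sqrt(7 + sqrt(113))/14) + C4*cos(sqrt(21)*b*sqrt(7 + sqrt(113))/14) - 7*b^2/9 + b/2 - 133/27


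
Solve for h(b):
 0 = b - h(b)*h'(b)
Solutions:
 h(b) = -sqrt(C1 + b^2)
 h(b) = sqrt(C1 + b^2)


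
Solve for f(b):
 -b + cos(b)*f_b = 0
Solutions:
 f(b) = C1 + Integral(b/cos(b), b)


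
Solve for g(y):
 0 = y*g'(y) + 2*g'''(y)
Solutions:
 g(y) = C1 + Integral(C2*airyai(-2^(2/3)*y/2) + C3*airybi(-2^(2/3)*y/2), y)


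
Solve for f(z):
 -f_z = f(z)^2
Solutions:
 f(z) = 1/(C1 + z)


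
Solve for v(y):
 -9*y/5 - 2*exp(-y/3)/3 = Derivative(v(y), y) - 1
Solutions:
 v(y) = C1 - 9*y^2/10 + y + 2*exp(-y/3)


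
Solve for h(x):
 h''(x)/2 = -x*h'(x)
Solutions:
 h(x) = C1 + C2*erf(x)


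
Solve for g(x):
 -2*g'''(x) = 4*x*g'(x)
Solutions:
 g(x) = C1 + Integral(C2*airyai(-2^(1/3)*x) + C3*airybi(-2^(1/3)*x), x)


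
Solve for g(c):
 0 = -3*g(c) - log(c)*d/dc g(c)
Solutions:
 g(c) = C1*exp(-3*li(c))


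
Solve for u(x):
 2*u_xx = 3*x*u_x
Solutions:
 u(x) = C1 + C2*erfi(sqrt(3)*x/2)


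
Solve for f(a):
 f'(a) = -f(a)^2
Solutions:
 f(a) = 1/(C1 + a)


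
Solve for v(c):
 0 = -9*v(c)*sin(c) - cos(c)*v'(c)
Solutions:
 v(c) = C1*cos(c)^9


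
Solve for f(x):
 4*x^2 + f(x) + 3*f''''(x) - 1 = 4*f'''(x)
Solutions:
 f(x) = -4*x^2 + (C1 + C2*x)*exp(x) + (C3*sin(sqrt(2)*x/3) + C4*cos(sqrt(2)*x/3))*exp(-x/3) + 1


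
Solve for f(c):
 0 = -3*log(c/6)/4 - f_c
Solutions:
 f(c) = C1 - 3*c*log(c)/4 + 3*c/4 + 3*c*log(6)/4


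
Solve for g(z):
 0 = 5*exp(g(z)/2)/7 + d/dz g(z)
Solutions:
 g(z) = 2*log(1/(C1 + 5*z)) + 2*log(14)


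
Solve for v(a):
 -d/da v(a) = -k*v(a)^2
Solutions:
 v(a) = -1/(C1 + a*k)


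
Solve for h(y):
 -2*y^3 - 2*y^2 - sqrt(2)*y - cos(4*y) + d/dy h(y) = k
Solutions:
 h(y) = C1 + k*y + y^4/2 + 2*y^3/3 + sqrt(2)*y^2/2 + sin(4*y)/4


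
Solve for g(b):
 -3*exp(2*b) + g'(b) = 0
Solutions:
 g(b) = C1 + 3*exp(2*b)/2


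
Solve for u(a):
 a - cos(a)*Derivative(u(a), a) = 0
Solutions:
 u(a) = C1 + Integral(a/cos(a), a)


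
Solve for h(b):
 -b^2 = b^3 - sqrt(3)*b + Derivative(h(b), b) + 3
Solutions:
 h(b) = C1 - b^4/4 - b^3/3 + sqrt(3)*b^2/2 - 3*b


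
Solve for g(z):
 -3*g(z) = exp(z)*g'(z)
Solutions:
 g(z) = C1*exp(3*exp(-z))


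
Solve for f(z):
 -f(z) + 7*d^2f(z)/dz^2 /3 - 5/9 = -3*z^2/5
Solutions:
 f(z) = C1*exp(-sqrt(21)*z/7) + C2*exp(sqrt(21)*z/7) + 3*z^2/5 + 101/45


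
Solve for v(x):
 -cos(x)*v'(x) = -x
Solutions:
 v(x) = C1 + Integral(x/cos(x), x)


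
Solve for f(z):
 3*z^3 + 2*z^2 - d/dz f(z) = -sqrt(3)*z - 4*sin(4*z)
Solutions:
 f(z) = C1 + 3*z^4/4 + 2*z^3/3 + sqrt(3)*z^2/2 - cos(4*z)


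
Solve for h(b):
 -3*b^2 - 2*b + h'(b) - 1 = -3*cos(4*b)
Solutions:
 h(b) = C1 + b^3 + b^2 + b - 3*sin(4*b)/4


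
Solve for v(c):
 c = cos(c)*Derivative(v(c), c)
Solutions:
 v(c) = C1 + Integral(c/cos(c), c)


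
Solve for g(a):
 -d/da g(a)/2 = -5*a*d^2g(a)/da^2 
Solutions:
 g(a) = C1 + C2*a^(11/10)


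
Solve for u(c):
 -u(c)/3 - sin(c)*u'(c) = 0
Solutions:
 u(c) = C1*(cos(c) + 1)^(1/6)/(cos(c) - 1)^(1/6)


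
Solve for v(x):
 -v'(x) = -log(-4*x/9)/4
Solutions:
 v(x) = C1 + x*log(-x)/4 + x*(-2*log(3) - 1 + 2*log(2))/4


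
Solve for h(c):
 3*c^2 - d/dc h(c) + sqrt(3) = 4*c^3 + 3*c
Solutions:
 h(c) = C1 - c^4 + c^3 - 3*c^2/2 + sqrt(3)*c


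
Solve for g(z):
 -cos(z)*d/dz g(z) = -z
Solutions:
 g(z) = C1 + Integral(z/cos(z), z)


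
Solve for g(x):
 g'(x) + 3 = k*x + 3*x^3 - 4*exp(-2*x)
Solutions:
 g(x) = C1 + k*x^2/2 + 3*x^4/4 - 3*x + 2*exp(-2*x)


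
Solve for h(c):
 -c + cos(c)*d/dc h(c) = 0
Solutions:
 h(c) = C1 + Integral(c/cos(c), c)


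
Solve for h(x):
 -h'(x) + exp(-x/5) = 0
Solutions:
 h(x) = C1 - 5*exp(-x/5)


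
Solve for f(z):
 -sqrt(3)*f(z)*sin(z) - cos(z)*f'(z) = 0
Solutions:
 f(z) = C1*cos(z)^(sqrt(3))


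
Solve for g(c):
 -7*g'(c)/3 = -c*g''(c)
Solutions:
 g(c) = C1 + C2*c^(10/3)


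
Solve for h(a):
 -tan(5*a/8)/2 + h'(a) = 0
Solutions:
 h(a) = C1 - 4*log(cos(5*a/8))/5


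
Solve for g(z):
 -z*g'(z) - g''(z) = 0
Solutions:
 g(z) = C1 + C2*erf(sqrt(2)*z/2)


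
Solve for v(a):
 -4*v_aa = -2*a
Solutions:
 v(a) = C1 + C2*a + a^3/12


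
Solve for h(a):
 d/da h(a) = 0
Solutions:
 h(a) = C1


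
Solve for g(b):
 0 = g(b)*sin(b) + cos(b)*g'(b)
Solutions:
 g(b) = C1*cos(b)


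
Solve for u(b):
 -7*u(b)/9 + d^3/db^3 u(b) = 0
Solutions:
 u(b) = C3*exp(21^(1/3)*b/3) + (C1*sin(3^(5/6)*7^(1/3)*b/6) + C2*cos(3^(5/6)*7^(1/3)*b/6))*exp(-21^(1/3)*b/6)


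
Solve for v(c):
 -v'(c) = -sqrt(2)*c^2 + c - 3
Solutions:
 v(c) = C1 + sqrt(2)*c^3/3 - c^2/2 + 3*c


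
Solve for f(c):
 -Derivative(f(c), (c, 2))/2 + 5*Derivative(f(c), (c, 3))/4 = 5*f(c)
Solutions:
 f(c) = C1*exp(c*(-2^(1/3)*(15*sqrt(50745) + 3379)^(1/3) - 2*2^(2/3)/(15*sqrt(50745) + 3379)^(1/3) + 4)/30)*sin(2^(1/3)*sqrt(3)*c*(-(15*sqrt(50745) + 3379)^(1/3) + 2*2^(1/3)/(15*sqrt(50745) + 3379)^(1/3))/30) + C2*exp(c*(-2^(1/3)*(15*sqrt(50745) + 3379)^(1/3) - 2*2^(2/3)/(15*sqrt(50745) + 3379)^(1/3) + 4)/30)*cos(2^(1/3)*sqrt(3)*c*(-(15*sqrt(50745) + 3379)^(1/3) + 2*2^(1/3)/(15*sqrt(50745) + 3379)^(1/3))/30) + C3*exp(c*(2*2^(2/3)/(15*sqrt(50745) + 3379)^(1/3) + 2 + 2^(1/3)*(15*sqrt(50745) + 3379)^(1/3))/15)


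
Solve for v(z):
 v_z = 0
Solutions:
 v(z) = C1


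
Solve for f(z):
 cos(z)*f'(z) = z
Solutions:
 f(z) = C1 + Integral(z/cos(z), z)


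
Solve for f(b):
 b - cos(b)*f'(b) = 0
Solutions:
 f(b) = C1 + Integral(b/cos(b), b)


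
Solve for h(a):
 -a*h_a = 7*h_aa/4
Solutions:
 h(a) = C1 + C2*erf(sqrt(14)*a/7)


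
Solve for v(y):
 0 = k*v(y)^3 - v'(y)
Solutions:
 v(y) = -sqrt(2)*sqrt(-1/(C1 + k*y))/2
 v(y) = sqrt(2)*sqrt(-1/(C1 + k*y))/2


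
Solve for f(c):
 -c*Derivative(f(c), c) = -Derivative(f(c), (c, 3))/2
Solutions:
 f(c) = C1 + Integral(C2*airyai(2^(1/3)*c) + C3*airybi(2^(1/3)*c), c)


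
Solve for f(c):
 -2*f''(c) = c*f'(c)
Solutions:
 f(c) = C1 + C2*erf(c/2)


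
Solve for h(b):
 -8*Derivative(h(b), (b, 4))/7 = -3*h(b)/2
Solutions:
 h(b) = C1*exp(-21^(1/4)*b/2) + C2*exp(21^(1/4)*b/2) + C3*sin(21^(1/4)*b/2) + C4*cos(21^(1/4)*b/2)


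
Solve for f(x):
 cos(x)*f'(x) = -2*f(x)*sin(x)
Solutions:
 f(x) = C1*cos(x)^2


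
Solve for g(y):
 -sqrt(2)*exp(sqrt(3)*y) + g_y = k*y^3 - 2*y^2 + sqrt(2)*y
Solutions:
 g(y) = C1 + k*y^4/4 - 2*y^3/3 + sqrt(2)*y^2/2 + sqrt(6)*exp(sqrt(3)*y)/3


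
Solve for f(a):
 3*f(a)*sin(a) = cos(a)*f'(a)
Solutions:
 f(a) = C1/cos(a)^3


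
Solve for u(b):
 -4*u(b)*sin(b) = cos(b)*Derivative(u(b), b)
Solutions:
 u(b) = C1*cos(b)^4


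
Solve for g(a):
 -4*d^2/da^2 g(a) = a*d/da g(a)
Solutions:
 g(a) = C1 + C2*erf(sqrt(2)*a/4)


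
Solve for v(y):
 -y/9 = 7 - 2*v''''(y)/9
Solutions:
 v(y) = C1 + C2*y + C3*y^2 + C4*y^3 + y^5/240 + 21*y^4/16


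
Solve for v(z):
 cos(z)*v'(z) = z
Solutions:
 v(z) = C1 + Integral(z/cos(z), z)


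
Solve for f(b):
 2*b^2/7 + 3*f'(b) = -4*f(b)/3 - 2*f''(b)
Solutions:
 f(b) = -3*b^2/14 + 27*b/28 + (C1*sin(sqrt(15)*b/12) + C2*cos(sqrt(15)*b/12))*exp(-3*b/4) - 171/112


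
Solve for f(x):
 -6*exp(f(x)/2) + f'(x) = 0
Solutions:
 f(x) = 2*log(-1/(C1 + 6*x)) + 2*log(2)


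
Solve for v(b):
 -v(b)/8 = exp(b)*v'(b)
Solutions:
 v(b) = C1*exp(exp(-b)/8)


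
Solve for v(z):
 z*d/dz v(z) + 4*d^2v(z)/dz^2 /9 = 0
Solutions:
 v(z) = C1 + C2*erf(3*sqrt(2)*z/4)


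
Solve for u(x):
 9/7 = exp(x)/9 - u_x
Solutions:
 u(x) = C1 - 9*x/7 + exp(x)/9


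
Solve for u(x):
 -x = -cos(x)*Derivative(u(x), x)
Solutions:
 u(x) = C1 + Integral(x/cos(x), x)


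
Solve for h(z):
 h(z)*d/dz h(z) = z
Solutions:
 h(z) = -sqrt(C1 + z^2)
 h(z) = sqrt(C1 + z^2)


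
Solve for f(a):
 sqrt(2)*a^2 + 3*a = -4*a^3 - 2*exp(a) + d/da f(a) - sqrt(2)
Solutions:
 f(a) = C1 + a^4 + sqrt(2)*a^3/3 + 3*a^2/2 + sqrt(2)*a + 2*exp(a)


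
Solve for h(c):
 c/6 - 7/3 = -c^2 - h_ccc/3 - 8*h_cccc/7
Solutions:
 h(c) = C1 + C2*c + C3*c^2 + C4*exp(-7*c/24) - c^5/20 + 281*c^4/336 - 3029*c^3/294


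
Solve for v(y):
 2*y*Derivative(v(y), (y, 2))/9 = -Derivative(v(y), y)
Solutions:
 v(y) = C1 + C2/y^(7/2)


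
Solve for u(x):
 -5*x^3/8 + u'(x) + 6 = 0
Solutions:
 u(x) = C1 + 5*x^4/32 - 6*x


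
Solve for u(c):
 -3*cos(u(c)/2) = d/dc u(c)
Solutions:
 u(c) = -2*asin((C1 + exp(3*c))/(C1 - exp(3*c))) + 2*pi
 u(c) = 2*asin((C1 + exp(3*c))/(C1 - exp(3*c)))


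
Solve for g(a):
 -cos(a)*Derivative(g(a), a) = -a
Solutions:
 g(a) = C1 + Integral(a/cos(a), a)


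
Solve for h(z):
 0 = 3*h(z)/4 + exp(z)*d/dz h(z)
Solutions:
 h(z) = C1*exp(3*exp(-z)/4)


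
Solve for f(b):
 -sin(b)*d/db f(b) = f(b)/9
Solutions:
 f(b) = C1*(cos(b) + 1)^(1/18)/(cos(b) - 1)^(1/18)


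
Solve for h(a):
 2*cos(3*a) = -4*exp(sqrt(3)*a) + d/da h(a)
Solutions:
 h(a) = C1 + 4*sqrt(3)*exp(sqrt(3)*a)/3 + 2*sin(3*a)/3


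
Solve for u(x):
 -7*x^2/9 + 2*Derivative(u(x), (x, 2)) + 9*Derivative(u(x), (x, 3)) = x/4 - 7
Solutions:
 u(x) = C1 + C2*x + C3*exp(-2*x/9) + 7*x^4/216 - 9*x^3/16 + 187*x^2/32


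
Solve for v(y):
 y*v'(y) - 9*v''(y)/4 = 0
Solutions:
 v(y) = C1 + C2*erfi(sqrt(2)*y/3)


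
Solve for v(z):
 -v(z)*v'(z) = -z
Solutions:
 v(z) = -sqrt(C1 + z^2)
 v(z) = sqrt(C1 + z^2)


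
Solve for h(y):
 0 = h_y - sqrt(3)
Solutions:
 h(y) = C1 + sqrt(3)*y


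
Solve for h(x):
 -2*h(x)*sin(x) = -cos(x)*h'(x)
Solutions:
 h(x) = C1/cos(x)^2


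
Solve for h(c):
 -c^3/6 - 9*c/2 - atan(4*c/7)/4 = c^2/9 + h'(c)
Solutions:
 h(c) = C1 - c^4/24 - c^3/27 - 9*c^2/4 - c*atan(4*c/7)/4 + 7*log(16*c^2 + 49)/32


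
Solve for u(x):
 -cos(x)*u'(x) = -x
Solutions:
 u(x) = C1 + Integral(x/cos(x), x)


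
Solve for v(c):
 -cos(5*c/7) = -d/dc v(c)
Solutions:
 v(c) = C1 + 7*sin(5*c/7)/5


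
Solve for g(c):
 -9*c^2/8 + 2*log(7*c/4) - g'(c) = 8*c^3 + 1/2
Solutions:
 g(c) = C1 - 2*c^4 - 3*c^3/8 + 2*c*log(c) - 4*c*log(2) - 5*c/2 + 2*c*log(7)


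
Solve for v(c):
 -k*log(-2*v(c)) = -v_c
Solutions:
 Integral(1/(log(-_y) + log(2)), (_y, v(c))) = C1 + c*k


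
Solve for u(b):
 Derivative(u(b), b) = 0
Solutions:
 u(b) = C1


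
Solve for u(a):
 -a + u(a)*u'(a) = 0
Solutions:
 u(a) = -sqrt(C1 + a^2)
 u(a) = sqrt(C1 + a^2)


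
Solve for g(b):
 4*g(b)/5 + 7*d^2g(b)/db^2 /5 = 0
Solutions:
 g(b) = C1*sin(2*sqrt(7)*b/7) + C2*cos(2*sqrt(7)*b/7)


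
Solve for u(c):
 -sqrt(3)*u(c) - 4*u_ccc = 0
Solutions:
 u(c) = C3*exp(-2^(1/3)*3^(1/6)*c/2) + (C1*sin(2^(1/3)*3^(2/3)*c/4) + C2*cos(2^(1/3)*3^(2/3)*c/4))*exp(2^(1/3)*3^(1/6)*c/4)


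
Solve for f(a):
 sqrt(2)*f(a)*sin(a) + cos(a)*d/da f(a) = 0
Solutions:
 f(a) = C1*cos(a)^(sqrt(2))


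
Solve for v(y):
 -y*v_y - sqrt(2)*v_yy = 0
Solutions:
 v(y) = C1 + C2*erf(2^(1/4)*y/2)


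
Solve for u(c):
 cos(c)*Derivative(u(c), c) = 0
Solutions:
 u(c) = C1


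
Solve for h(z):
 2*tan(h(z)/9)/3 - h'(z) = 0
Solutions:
 h(z) = -9*asin(C1*exp(2*z/27)) + 9*pi
 h(z) = 9*asin(C1*exp(2*z/27))


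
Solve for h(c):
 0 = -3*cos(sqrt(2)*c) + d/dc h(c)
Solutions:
 h(c) = C1 + 3*sqrt(2)*sin(sqrt(2)*c)/2


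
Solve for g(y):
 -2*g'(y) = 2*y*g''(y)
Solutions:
 g(y) = C1 + C2*log(y)


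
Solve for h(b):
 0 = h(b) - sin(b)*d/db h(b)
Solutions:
 h(b) = C1*sqrt(cos(b) - 1)/sqrt(cos(b) + 1)


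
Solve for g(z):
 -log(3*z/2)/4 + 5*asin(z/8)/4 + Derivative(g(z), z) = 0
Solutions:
 g(z) = C1 + z*log(z)/4 - 5*z*asin(z/8)/4 - z/4 - z*log(2)/4 + z*log(3)/4 - 5*sqrt(64 - z^2)/4


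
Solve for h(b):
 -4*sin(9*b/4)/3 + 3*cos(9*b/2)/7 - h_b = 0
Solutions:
 h(b) = C1 + 2*sin(9*b/2)/21 + 16*cos(9*b/4)/27


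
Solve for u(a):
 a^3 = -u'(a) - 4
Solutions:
 u(a) = C1 - a^4/4 - 4*a


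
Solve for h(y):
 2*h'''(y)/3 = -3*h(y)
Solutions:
 h(y) = C3*exp(-6^(2/3)*y/2) + (C1*sin(3*2^(2/3)*3^(1/6)*y/4) + C2*cos(3*2^(2/3)*3^(1/6)*y/4))*exp(6^(2/3)*y/4)


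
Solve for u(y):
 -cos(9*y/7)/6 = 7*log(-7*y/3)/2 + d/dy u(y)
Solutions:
 u(y) = C1 - 7*y*log(-y)/2 - 4*y*log(7) + y*log(21)/2 + 3*y*log(3) + 7*y/2 - 7*sin(9*y/7)/54


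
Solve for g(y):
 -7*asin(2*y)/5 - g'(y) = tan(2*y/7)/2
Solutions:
 g(y) = C1 - 7*y*asin(2*y)/5 - 7*sqrt(1 - 4*y^2)/10 + 7*log(cos(2*y/7))/4


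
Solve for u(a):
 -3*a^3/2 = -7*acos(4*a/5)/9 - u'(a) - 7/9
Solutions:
 u(a) = C1 + 3*a^4/8 - 7*a*acos(4*a/5)/9 - 7*a/9 + 7*sqrt(25 - 16*a^2)/36


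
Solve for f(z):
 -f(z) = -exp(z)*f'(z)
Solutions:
 f(z) = C1*exp(-exp(-z))


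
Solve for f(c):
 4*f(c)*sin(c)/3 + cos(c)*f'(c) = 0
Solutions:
 f(c) = C1*cos(c)^(4/3)


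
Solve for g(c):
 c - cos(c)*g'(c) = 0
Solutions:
 g(c) = C1 + Integral(c/cos(c), c)


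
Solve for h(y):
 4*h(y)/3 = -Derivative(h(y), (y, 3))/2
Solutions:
 h(y) = C3*exp(-2*3^(2/3)*y/3) + (C1*sin(3^(1/6)*y) + C2*cos(3^(1/6)*y))*exp(3^(2/3)*y/3)


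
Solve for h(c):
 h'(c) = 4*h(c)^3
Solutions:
 h(c) = -sqrt(2)*sqrt(-1/(C1 + 4*c))/2
 h(c) = sqrt(2)*sqrt(-1/(C1 + 4*c))/2


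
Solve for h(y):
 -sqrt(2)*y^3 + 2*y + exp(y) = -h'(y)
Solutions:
 h(y) = C1 + sqrt(2)*y^4/4 - y^2 - exp(y)


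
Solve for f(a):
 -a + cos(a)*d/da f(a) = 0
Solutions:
 f(a) = C1 + Integral(a/cos(a), a)


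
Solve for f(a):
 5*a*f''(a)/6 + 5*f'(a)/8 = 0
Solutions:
 f(a) = C1 + C2*a^(1/4)


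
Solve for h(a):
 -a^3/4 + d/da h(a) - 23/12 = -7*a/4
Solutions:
 h(a) = C1 + a^4/16 - 7*a^2/8 + 23*a/12


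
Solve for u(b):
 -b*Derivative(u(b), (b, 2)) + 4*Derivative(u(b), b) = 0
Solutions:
 u(b) = C1 + C2*b^5


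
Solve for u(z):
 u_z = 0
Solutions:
 u(z) = C1


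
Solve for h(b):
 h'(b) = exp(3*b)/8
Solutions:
 h(b) = C1 + exp(3*b)/24


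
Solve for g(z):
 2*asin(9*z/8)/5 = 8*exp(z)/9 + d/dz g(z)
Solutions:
 g(z) = C1 + 2*z*asin(9*z/8)/5 + 2*sqrt(64 - 81*z^2)/45 - 8*exp(z)/9


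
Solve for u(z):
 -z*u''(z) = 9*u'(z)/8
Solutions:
 u(z) = C1 + C2/z^(1/8)


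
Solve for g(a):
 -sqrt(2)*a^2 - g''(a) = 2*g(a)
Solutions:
 g(a) = C1*sin(sqrt(2)*a) + C2*cos(sqrt(2)*a) - sqrt(2)*a^2/2 + sqrt(2)/2


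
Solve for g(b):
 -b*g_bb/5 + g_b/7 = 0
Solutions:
 g(b) = C1 + C2*b^(12/7)


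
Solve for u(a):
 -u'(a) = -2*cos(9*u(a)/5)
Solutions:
 -2*a - 5*log(sin(9*u(a)/5) - 1)/18 + 5*log(sin(9*u(a)/5) + 1)/18 = C1


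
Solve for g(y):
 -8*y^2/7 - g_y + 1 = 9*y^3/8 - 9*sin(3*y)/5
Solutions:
 g(y) = C1 - 9*y^4/32 - 8*y^3/21 + y - 3*cos(3*y)/5


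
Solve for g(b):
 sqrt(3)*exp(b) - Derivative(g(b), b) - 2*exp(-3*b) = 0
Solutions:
 g(b) = C1 + sqrt(3)*exp(b) + 2*exp(-3*b)/3


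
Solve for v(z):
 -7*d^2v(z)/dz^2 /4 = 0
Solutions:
 v(z) = C1 + C2*z


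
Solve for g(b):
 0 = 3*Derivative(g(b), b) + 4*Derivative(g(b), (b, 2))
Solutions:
 g(b) = C1 + C2*exp(-3*b/4)


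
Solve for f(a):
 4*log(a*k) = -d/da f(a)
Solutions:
 f(a) = C1 - 4*a*log(a*k) + 4*a


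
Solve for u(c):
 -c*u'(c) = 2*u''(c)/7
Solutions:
 u(c) = C1 + C2*erf(sqrt(7)*c/2)


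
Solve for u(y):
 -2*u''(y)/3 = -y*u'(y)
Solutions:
 u(y) = C1 + C2*erfi(sqrt(3)*y/2)


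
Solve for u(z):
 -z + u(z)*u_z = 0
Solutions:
 u(z) = -sqrt(C1 + z^2)
 u(z) = sqrt(C1 + z^2)


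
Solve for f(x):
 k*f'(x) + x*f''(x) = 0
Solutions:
 f(x) = C1 + x^(1 - re(k))*(C2*sin(log(x)*Abs(im(k))) + C3*cos(log(x)*im(k)))


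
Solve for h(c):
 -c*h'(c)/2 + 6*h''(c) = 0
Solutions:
 h(c) = C1 + C2*erfi(sqrt(6)*c/12)


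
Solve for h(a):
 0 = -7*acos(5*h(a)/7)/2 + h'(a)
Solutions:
 Integral(1/acos(5*_y/7), (_y, h(a))) = C1 + 7*a/2


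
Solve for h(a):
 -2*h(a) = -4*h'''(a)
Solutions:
 h(a) = C3*exp(2^(2/3)*a/2) + (C1*sin(2^(2/3)*sqrt(3)*a/4) + C2*cos(2^(2/3)*sqrt(3)*a/4))*exp(-2^(2/3)*a/4)


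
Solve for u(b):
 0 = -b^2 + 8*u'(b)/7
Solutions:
 u(b) = C1 + 7*b^3/24


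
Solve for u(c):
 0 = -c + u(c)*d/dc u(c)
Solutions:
 u(c) = -sqrt(C1 + c^2)
 u(c) = sqrt(C1 + c^2)


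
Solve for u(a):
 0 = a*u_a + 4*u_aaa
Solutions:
 u(a) = C1 + Integral(C2*airyai(-2^(1/3)*a/2) + C3*airybi(-2^(1/3)*a/2), a)


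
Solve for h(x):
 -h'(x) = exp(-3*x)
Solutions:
 h(x) = C1 + exp(-3*x)/3


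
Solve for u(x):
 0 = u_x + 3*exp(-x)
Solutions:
 u(x) = C1 + 3*exp(-x)


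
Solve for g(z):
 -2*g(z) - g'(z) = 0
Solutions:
 g(z) = C1*exp(-2*z)


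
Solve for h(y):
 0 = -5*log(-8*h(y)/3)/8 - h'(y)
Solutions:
 8*Integral(1/(log(-_y) - log(3) + 3*log(2)), (_y, h(y)))/5 = C1 - y


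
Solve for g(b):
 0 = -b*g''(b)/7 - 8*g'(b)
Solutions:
 g(b) = C1 + C2/b^55


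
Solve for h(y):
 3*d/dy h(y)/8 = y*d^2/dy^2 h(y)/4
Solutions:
 h(y) = C1 + C2*y^(5/2)


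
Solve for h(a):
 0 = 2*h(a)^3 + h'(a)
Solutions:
 h(a) = -sqrt(2)*sqrt(-1/(C1 - 2*a))/2
 h(a) = sqrt(2)*sqrt(-1/(C1 - 2*a))/2


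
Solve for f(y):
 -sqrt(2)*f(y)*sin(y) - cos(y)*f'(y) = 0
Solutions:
 f(y) = C1*cos(y)^(sqrt(2))


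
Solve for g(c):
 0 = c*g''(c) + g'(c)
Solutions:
 g(c) = C1 + C2*log(c)


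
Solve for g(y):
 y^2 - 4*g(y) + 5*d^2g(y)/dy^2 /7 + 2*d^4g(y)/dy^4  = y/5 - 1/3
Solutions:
 g(y) = C1*exp(-sqrt(7)*y*sqrt(-5 + 3*sqrt(177))/14) + C2*exp(sqrt(7)*y*sqrt(-5 + 3*sqrt(177))/14) + C3*sin(sqrt(7)*y*sqrt(5 + 3*sqrt(177))/14) + C4*cos(sqrt(7)*y*sqrt(5 + 3*sqrt(177))/14) + y^2/4 - y/20 + 29/168


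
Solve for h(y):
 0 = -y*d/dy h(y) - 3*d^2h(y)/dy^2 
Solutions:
 h(y) = C1 + C2*erf(sqrt(6)*y/6)


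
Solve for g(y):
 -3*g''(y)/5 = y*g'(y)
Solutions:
 g(y) = C1 + C2*erf(sqrt(30)*y/6)


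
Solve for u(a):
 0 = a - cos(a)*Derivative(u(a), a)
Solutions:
 u(a) = C1 + Integral(a/cos(a), a)


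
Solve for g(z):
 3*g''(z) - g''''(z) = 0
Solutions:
 g(z) = C1 + C2*z + C3*exp(-sqrt(3)*z) + C4*exp(sqrt(3)*z)


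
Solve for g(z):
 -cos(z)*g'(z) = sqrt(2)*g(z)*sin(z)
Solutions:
 g(z) = C1*cos(z)^(sqrt(2))


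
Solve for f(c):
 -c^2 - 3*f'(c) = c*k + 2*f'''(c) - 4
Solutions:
 f(c) = C1 + C2*sin(sqrt(6)*c/2) + C3*cos(sqrt(6)*c/2) - c^3/9 - c^2*k/6 + 16*c/9


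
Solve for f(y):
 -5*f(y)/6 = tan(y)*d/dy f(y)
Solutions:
 f(y) = C1/sin(y)^(5/6)


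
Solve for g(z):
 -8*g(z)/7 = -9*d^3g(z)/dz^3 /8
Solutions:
 g(z) = C3*exp(4*147^(1/3)*z/21) + (C1*sin(2*3^(5/6)*7^(2/3)*z/21) + C2*cos(2*3^(5/6)*7^(2/3)*z/21))*exp(-2*147^(1/3)*z/21)


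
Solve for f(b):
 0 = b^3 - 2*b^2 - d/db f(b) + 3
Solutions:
 f(b) = C1 + b^4/4 - 2*b^3/3 + 3*b


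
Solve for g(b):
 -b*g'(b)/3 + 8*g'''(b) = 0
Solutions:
 g(b) = C1 + Integral(C2*airyai(3^(2/3)*b/6) + C3*airybi(3^(2/3)*b/6), b)


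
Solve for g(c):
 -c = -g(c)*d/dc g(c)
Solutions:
 g(c) = -sqrt(C1 + c^2)
 g(c) = sqrt(C1 + c^2)


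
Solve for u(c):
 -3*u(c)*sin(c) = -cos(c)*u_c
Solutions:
 u(c) = C1/cos(c)^3


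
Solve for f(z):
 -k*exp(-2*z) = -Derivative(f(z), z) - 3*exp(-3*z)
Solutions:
 f(z) = C1 - k*exp(-2*z)/2 + exp(-3*z)


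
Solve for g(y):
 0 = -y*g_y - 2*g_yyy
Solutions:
 g(y) = C1 + Integral(C2*airyai(-2^(2/3)*y/2) + C3*airybi(-2^(2/3)*y/2), y)


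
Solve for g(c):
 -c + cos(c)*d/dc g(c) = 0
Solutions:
 g(c) = C1 + Integral(c/cos(c), c)


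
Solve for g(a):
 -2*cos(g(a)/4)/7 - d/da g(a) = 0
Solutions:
 2*a/7 - 2*log(sin(g(a)/4) - 1) + 2*log(sin(g(a)/4) + 1) = C1


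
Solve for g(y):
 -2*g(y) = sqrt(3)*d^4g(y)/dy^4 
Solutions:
 g(y) = (C1*sin(2^(3/4)*3^(7/8)*y/6) + C2*cos(2^(3/4)*3^(7/8)*y/6))*exp(-2^(3/4)*3^(7/8)*y/6) + (C3*sin(2^(3/4)*3^(7/8)*y/6) + C4*cos(2^(3/4)*3^(7/8)*y/6))*exp(2^(3/4)*3^(7/8)*y/6)


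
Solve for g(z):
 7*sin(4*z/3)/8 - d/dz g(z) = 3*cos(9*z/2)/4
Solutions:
 g(z) = C1 - sin(9*z/2)/6 - 21*cos(4*z/3)/32


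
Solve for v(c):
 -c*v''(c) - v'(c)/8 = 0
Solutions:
 v(c) = C1 + C2*c^(7/8)


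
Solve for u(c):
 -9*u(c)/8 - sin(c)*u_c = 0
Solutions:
 u(c) = C1*(cos(c) + 1)^(9/16)/(cos(c) - 1)^(9/16)


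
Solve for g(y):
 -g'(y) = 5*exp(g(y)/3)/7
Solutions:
 g(y) = 3*log(1/(C1 + 5*y)) + 3*log(21)


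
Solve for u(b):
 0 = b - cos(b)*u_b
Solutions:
 u(b) = C1 + Integral(b/cos(b), b)


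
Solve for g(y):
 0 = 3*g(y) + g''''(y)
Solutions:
 g(y) = (C1*sin(sqrt(2)*3^(1/4)*y/2) + C2*cos(sqrt(2)*3^(1/4)*y/2))*exp(-sqrt(2)*3^(1/4)*y/2) + (C3*sin(sqrt(2)*3^(1/4)*y/2) + C4*cos(sqrt(2)*3^(1/4)*y/2))*exp(sqrt(2)*3^(1/4)*y/2)


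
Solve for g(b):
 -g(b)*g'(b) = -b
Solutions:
 g(b) = -sqrt(C1 + b^2)
 g(b) = sqrt(C1 + b^2)


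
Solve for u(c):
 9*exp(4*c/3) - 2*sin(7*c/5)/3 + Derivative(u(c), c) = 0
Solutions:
 u(c) = C1 - 27*exp(4*c/3)/4 - 10*cos(7*c/5)/21


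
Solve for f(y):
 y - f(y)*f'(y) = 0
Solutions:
 f(y) = -sqrt(C1 + y^2)
 f(y) = sqrt(C1 + y^2)


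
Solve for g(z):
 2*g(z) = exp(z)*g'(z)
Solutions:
 g(z) = C1*exp(-2*exp(-z))


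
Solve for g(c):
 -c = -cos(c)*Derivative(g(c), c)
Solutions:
 g(c) = C1 + Integral(c/cos(c), c)


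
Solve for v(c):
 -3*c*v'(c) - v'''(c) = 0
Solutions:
 v(c) = C1 + Integral(C2*airyai(-3^(1/3)*c) + C3*airybi(-3^(1/3)*c), c)


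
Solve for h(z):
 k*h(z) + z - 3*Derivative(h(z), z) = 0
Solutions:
 h(z) = C1*exp(k*z/3) - z/k - 3/k^2


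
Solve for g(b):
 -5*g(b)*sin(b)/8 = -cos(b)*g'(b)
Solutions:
 g(b) = C1/cos(b)^(5/8)


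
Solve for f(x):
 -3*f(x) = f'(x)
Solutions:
 f(x) = C1*exp(-3*x)


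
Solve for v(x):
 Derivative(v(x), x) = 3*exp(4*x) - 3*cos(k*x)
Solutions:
 v(x) = C1 + 3*exp(4*x)/4 - 3*sin(k*x)/k


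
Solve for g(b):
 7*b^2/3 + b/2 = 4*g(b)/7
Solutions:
 g(b) = 7*b*(14*b + 3)/24


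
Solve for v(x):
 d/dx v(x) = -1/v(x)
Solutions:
 v(x) = -sqrt(C1 - 2*x)
 v(x) = sqrt(C1 - 2*x)


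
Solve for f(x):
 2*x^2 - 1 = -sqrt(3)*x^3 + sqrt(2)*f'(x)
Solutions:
 f(x) = C1 + sqrt(6)*x^4/8 + sqrt(2)*x^3/3 - sqrt(2)*x/2


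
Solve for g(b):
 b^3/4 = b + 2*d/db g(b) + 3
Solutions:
 g(b) = C1 + b^4/32 - b^2/4 - 3*b/2


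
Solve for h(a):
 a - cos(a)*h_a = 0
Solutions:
 h(a) = C1 + Integral(a/cos(a), a)


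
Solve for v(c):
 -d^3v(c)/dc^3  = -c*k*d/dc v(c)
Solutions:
 v(c) = C1 + Integral(C2*airyai(c*k^(1/3)) + C3*airybi(c*k^(1/3)), c)


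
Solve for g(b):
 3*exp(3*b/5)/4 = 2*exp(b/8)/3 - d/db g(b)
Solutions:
 g(b) = C1 + 16*exp(b/8)/3 - 5*exp(3*b/5)/4


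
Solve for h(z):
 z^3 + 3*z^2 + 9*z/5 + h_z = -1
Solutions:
 h(z) = C1 - z^4/4 - z^3 - 9*z^2/10 - z


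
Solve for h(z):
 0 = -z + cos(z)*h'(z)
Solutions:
 h(z) = C1 + Integral(z/cos(z), z)


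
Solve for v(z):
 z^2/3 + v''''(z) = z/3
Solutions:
 v(z) = C1 + C2*z + C3*z^2 + C4*z^3 - z^6/1080 + z^5/360


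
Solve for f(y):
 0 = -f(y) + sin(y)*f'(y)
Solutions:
 f(y) = C1*sqrt(cos(y) - 1)/sqrt(cos(y) + 1)


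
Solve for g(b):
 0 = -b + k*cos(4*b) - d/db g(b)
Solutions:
 g(b) = C1 - b^2/2 + k*sin(4*b)/4


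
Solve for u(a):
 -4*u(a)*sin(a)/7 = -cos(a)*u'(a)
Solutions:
 u(a) = C1/cos(a)^(4/7)


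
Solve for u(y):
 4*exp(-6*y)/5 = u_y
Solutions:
 u(y) = C1 - 2*exp(-6*y)/15


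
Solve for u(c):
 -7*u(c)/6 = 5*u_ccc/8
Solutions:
 u(c) = C3*exp(-15^(2/3)*28^(1/3)*c/15) + (C1*sin(28^(1/3)*3^(1/6)*5^(2/3)*c/10) + C2*cos(28^(1/3)*3^(1/6)*5^(2/3)*c/10))*exp(15^(2/3)*28^(1/3)*c/30)


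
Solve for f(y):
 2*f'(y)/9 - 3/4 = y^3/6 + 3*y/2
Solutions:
 f(y) = C1 + 3*y^4/16 + 27*y^2/8 + 27*y/8


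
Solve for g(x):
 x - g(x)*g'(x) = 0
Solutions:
 g(x) = -sqrt(C1 + x^2)
 g(x) = sqrt(C1 + x^2)


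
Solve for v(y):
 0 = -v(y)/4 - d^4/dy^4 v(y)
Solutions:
 v(y) = (C1*sin(y/2) + C2*cos(y/2))*exp(-y/2) + (C3*sin(y/2) + C4*cos(y/2))*exp(y/2)


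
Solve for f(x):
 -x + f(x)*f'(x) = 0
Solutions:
 f(x) = -sqrt(C1 + x^2)
 f(x) = sqrt(C1 + x^2)


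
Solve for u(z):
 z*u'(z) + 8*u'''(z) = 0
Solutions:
 u(z) = C1 + Integral(C2*airyai(-z/2) + C3*airybi(-z/2), z)


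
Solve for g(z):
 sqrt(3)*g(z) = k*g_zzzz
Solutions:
 g(z) = C1*exp(-3^(1/8)*z*(1/k)^(1/4)) + C2*exp(3^(1/8)*z*(1/k)^(1/4)) + C3*exp(-3^(1/8)*I*z*(1/k)^(1/4)) + C4*exp(3^(1/8)*I*z*(1/k)^(1/4))


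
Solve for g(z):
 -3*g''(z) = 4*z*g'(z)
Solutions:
 g(z) = C1 + C2*erf(sqrt(6)*z/3)


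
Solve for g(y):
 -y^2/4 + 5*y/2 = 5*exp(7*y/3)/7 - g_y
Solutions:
 g(y) = C1 + y^3/12 - 5*y^2/4 + 15*exp(7*y/3)/49


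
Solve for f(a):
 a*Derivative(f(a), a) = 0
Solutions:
 f(a) = C1


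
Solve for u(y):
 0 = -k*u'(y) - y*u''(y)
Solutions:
 u(y) = C1 + y^(1 - re(k))*(C2*sin(log(y)*Abs(im(k))) + C3*cos(log(y)*im(k)))


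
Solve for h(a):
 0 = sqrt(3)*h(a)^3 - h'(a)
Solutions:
 h(a) = -sqrt(2)*sqrt(-1/(C1 + sqrt(3)*a))/2
 h(a) = sqrt(2)*sqrt(-1/(C1 + sqrt(3)*a))/2


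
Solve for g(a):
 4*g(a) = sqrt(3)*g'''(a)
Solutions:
 g(a) = C3*exp(2^(2/3)*3^(5/6)*a/3) + (C1*sin(2^(2/3)*3^(1/3)*a/2) + C2*cos(2^(2/3)*3^(1/3)*a/2))*exp(-2^(2/3)*3^(5/6)*a/6)


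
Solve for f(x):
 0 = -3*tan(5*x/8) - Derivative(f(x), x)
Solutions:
 f(x) = C1 + 24*log(cos(5*x/8))/5


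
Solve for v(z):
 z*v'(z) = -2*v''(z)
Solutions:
 v(z) = C1 + C2*erf(z/2)


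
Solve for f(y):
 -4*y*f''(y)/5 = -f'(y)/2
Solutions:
 f(y) = C1 + C2*y^(13/8)


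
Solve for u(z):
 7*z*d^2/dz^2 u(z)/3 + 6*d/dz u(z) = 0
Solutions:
 u(z) = C1 + C2/z^(11/7)


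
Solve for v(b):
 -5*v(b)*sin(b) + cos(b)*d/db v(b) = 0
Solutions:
 v(b) = C1/cos(b)^5


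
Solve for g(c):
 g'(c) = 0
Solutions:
 g(c) = C1


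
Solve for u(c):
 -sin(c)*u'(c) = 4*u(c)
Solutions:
 u(c) = C1*(cos(c)^2 + 2*cos(c) + 1)/(cos(c)^2 - 2*cos(c) + 1)


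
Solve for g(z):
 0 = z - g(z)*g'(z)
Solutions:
 g(z) = -sqrt(C1 + z^2)
 g(z) = sqrt(C1 + z^2)


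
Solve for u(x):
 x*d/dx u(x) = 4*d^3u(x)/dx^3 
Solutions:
 u(x) = C1 + Integral(C2*airyai(2^(1/3)*x/2) + C3*airybi(2^(1/3)*x/2), x)


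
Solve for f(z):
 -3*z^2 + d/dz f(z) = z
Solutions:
 f(z) = C1 + z^3 + z^2/2


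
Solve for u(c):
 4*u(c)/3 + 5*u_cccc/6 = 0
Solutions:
 u(c) = (C1*sin(2^(1/4)*5^(3/4)*c/5) + C2*cos(2^(1/4)*5^(3/4)*c/5))*exp(-2^(1/4)*5^(3/4)*c/5) + (C3*sin(2^(1/4)*5^(3/4)*c/5) + C4*cos(2^(1/4)*5^(3/4)*c/5))*exp(2^(1/4)*5^(3/4)*c/5)


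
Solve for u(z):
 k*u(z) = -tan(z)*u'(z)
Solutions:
 u(z) = C1*exp(-k*log(sin(z)))


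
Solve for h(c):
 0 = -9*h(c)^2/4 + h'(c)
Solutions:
 h(c) = -4/(C1 + 9*c)


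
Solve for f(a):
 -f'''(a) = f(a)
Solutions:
 f(a) = C3*exp(-a) + (C1*sin(sqrt(3)*a/2) + C2*cos(sqrt(3)*a/2))*exp(a/2)


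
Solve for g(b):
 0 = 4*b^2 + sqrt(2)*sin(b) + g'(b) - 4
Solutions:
 g(b) = C1 - 4*b^3/3 + 4*b + sqrt(2)*cos(b)


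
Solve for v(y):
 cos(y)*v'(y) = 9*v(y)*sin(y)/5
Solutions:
 v(y) = C1/cos(y)^(9/5)


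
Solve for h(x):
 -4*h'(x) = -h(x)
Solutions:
 h(x) = C1*exp(x/4)


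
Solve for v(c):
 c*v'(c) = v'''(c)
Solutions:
 v(c) = C1 + Integral(C2*airyai(c) + C3*airybi(c), c)


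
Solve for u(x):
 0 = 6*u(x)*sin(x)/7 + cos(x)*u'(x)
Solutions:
 u(x) = C1*cos(x)^(6/7)


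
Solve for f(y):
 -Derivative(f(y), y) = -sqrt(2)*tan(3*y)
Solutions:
 f(y) = C1 - sqrt(2)*log(cos(3*y))/3


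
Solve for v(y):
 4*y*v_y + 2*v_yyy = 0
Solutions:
 v(y) = C1 + Integral(C2*airyai(-2^(1/3)*y) + C3*airybi(-2^(1/3)*y), y)


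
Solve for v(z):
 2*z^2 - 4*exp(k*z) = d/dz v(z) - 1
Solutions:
 v(z) = C1 + 2*z^3/3 + z - 4*exp(k*z)/k


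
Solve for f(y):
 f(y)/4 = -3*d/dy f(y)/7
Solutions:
 f(y) = C1*exp(-7*y/12)


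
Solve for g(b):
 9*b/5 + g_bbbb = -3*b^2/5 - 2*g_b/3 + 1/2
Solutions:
 g(b) = C1 + C4*exp(-2^(1/3)*3^(2/3)*b/3) - 3*b^3/10 - 27*b^2/20 + 3*b/4 + (C2*sin(2^(1/3)*3^(1/6)*b/2) + C3*cos(2^(1/3)*3^(1/6)*b/2))*exp(2^(1/3)*3^(2/3)*b/6)


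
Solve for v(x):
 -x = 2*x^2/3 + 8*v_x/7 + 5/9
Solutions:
 v(x) = C1 - 7*x^3/36 - 7*x^2/16 - 35*x/72


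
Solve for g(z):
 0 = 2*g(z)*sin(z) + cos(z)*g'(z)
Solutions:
 g(z) = C1*cos(z)^2


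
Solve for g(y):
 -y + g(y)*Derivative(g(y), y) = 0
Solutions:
 g(y) = -sqrt(C1 + y^2)
 g(y) = sqrt(C1 + y^2)


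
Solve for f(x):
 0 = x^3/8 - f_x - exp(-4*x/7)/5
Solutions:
 f(x) = C1 + x^4/32 + 7*exp(-4*x/7)/20


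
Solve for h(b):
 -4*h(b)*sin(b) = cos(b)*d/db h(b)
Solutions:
 h(b) = C1*cos(b)^4


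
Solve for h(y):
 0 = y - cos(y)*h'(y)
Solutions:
 h(y) = C1 + Integral(y/cos(y), y)


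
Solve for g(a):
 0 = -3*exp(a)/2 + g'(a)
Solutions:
 g(a) = C1 + 3*exp(a)/2


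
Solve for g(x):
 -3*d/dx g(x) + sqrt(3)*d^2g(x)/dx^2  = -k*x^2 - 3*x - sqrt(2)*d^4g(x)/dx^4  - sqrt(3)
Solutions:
 g(x) = C1 + C2*exp(x*(-sqrt(2)*3^(2/3)*(9 + sqrt(2*sqrt(6) + 81))^(1/3) + 2*3^(5/6)/(9 + sqrt(2*sqrt(6) + 81))^(1/3))/12)*sin(x*(2*3^(1/3)/(9 + sqrt(2*sqrt(6) + 81))^(1/3) + sqrt(2)*3^(1/6)*(9 + sqrt(2*sqrt(6) + 81))^(1/3))/4) + C3*exp(x*(-sqrt(2)*3^(2/3)*(9 + sqrt(2*sqrt(6) + 81))^(1/3) + 2*3^(5/6)/(9 + sqrt(2*sqrt(6) + 81))^(1/3))/12)*cos(x*(2*3^(1/3)/(9 + sqrt(2*sqrt(6) + 81))^(1/3) + sqrt(2)*3^(1/6)*(9 + sqrt(2*sqrt(6) + 81))^(1/3))/4) + C4*exp(-x*(-sqrt(2)*3^(2/3)*(9 + sqrt(2*sqrt(6) + 81))^(1/3) + 2*3^(5/6)/(9 + sqrt(2*sqrt(6) + 81))^(1/3))/6) + k*x^3/9 + sqrt(3)*k*x^2/9 + 2*k*x/9 + x^2/2 + 2*sqrt(3)*x/3


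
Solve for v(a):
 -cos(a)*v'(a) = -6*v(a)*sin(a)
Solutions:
 v(a) = C1/cos(a)^6


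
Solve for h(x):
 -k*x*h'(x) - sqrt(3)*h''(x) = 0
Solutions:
 h(x) = Piecewise((-sqrt(2)*3^(1/4)*sqrt(pi)*C1*erf(sqrt(2)*3^(3/4)*sqrt(k)*x/6)/(2*sqrt(k)) - C2, (k > 0) | (k < 0)), (-C1*x - C2, True))


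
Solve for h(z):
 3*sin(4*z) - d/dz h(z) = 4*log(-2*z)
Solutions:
 h(z) = C1 - 4*z*log(-z) - 4*z*log(2) + 4*z - 3*cos(4*z)/4


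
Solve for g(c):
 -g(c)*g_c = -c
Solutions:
 g(c) = -sqrt(C1 + c^2)
 g(c) = sqrt(C1 + c^2)


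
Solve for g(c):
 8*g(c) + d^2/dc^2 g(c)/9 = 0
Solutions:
 g(c) = C1*sin(6*sqrt(2)*c) + C2*cos(6*sqrt(2)*c)


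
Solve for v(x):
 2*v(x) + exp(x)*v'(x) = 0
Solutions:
 v(x) = C1*exp(2*exp(-x))


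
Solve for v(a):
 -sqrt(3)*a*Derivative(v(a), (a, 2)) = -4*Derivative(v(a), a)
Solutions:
 v(a) = C1 + C2*a^(1 + 4*sqrt(3)/3)


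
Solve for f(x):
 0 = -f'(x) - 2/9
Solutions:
 f(x) = C1 - 2*x/9


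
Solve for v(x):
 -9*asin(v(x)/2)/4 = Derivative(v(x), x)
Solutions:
 Integral(1/asin(_y/2), (_y, v(x))) = C1 - 9*x/4


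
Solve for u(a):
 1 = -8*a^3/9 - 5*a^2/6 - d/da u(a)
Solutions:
 u(a) = C1 - 2*a^4/9 - 5*a^3/18 - a


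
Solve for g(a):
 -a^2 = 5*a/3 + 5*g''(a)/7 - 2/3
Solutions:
 g(a) = C1 + C2*a - 7*a^4/60 - 7*a^3/18 + 7*a^2/15


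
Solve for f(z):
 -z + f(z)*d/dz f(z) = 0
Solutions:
 f(z) = -sqrt(C1 + z^2)
 f(z) = sqrt(C1 + z^2)
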